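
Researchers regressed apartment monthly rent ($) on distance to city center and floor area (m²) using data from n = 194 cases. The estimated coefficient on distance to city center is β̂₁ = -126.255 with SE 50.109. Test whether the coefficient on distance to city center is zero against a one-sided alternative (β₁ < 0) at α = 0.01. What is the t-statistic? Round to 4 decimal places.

H₀: β₁ = 0 vs H₁: β₁ < 0.
t = (β̂₁ − β₁⁰)/SE = -126.255 / 50.109 = -2.5196.
df = n − k − 1 = 194 − 2 − 1 = 191.
One-sided p ≈ 0.0063, which is < 0.01, so reject H₀.
There is evidence that the true slope on distance to city center is negative, holding the other predictors fixed.

t = -2.5196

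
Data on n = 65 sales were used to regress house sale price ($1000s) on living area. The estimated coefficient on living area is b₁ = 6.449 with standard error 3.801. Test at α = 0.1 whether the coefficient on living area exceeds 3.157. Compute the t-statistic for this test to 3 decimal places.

H₀: β₁ = 3.157 vs H₁: β₁ > 3.157.
t = (b₁ − β₁⁰)/SE = (6.449 − 3.157) / 3.801 = 0.866.
df = n − 2 = 65 − 2 = 63.
One-sided p ≈ 0.1949, which is ≥ 0.1, so fail to reject H₀.
The data do not give significant evidence that the true slope on living area exceeds 3.157 $1000s per unit.

t = 0.866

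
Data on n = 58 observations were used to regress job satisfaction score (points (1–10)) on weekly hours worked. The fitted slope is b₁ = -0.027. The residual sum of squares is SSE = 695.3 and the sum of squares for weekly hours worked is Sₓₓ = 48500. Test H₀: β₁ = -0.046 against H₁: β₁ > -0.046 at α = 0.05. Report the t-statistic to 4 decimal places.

t = 1.1875

MSE = SSE/(n − 2) = 695.3/56 = 12.4161.
SE(b₁) = √(MSE/Sₓₓ) = √(12.4161/48500) = 0.016.
t = (-0.027 − (-0.046)) / 0.016 = 1.1875.
df = n − 2 = 56.
One-sided p ≈ 0.1200, which is ≥ 0.05, so fail to reject H₀.
The data do not give significant evidence that the true slope on weekly hours worked exceeds -0.046 points (1–10) per unit.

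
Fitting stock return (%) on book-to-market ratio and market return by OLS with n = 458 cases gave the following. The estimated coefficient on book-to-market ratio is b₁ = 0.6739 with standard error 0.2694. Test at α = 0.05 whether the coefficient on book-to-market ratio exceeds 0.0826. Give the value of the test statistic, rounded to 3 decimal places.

H₀: β₁ = 0.0826 vs H₁: β₁ > 0.0826.
t = (b₁ − β₁⁰)/SE = (0.6739 − 0.0826) / 0.2694 = 2.195.
df = n − k − 1 = 458 − 2 − 1 = 455.
One-sided p ≈ 0.0143, which is < 0.05, so reject H₀.
There is evidence that the true slope on book-to-market ratio exceeds 0.0826 % per unit, holding the other predictors fixed.

t = 2.195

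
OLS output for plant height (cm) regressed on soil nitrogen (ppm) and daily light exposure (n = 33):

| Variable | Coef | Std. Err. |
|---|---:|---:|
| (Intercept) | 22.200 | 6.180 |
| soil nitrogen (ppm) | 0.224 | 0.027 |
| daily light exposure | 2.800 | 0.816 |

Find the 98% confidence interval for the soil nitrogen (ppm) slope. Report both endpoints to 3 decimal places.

Read off: b = 0.224, SE = 0.027 for soil nitrogen (ppm).
df = n − k − 1 = 33 − 2 − 1 = 30.
t* = t_{0.01, 30} = 2.457262.
Margin = t* × SE = 2.457262 × 0.027 = 0.06635.
CI: 0.224 ± 0.06635 → (0.158, 0.290).

(0.158, 0.290)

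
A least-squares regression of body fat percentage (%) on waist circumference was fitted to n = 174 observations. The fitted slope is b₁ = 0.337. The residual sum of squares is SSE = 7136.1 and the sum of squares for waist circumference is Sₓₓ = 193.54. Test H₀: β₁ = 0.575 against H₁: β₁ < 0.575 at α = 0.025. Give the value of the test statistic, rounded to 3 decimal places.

MSE = SSE/(n − 2) = 7136.1/172 = 41.489.
SE(b₁) = √(MSE/Sₓₓ) = √(41.489/193.54) = 0.463.
t = (0.337 − 0.575) / 0.463 = -0.514.
df = n − 2 = 172.
One-sided p ≈ 0.3039, which is ≥ 0.025, so fail to reject H₀.
The data do not give significant evidence that the true slope on waist circumference is below 0.575 % per unit.

t = -0.514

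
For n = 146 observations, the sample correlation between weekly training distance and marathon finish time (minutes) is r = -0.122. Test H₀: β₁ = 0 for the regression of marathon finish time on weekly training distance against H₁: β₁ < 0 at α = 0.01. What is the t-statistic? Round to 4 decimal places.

t = -1.4750

t = r·√(n − 2)/√(1 − r²) = -0.122·√144/√0.985116 = -1.4750.
df = n − 2 = 144.
One-sided p ≈ 0.0712, which is ≥ 0.01, so fail to reject H₀.
The data do not give significant evidence of a linear association between weekly training distance and marathon finish time.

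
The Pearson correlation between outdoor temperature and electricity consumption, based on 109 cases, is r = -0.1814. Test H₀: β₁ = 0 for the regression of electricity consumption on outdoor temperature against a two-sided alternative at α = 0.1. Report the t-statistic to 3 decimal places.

t = -1.908

t = r·√(n − 2)/√(1 − r²) = -0.1814·√107/√0.967094 = -1.908.
df = n − 2 = 107.
Two-sided p ≈ 0.0591, which is < 0.1, so reject H₀.
There is evidence of a linear association between outdoor temperature and electricity consumption.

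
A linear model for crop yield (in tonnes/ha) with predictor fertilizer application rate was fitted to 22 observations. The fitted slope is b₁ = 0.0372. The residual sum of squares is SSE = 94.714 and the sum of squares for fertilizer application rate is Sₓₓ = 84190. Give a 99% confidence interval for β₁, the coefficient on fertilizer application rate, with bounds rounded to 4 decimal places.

MSE = SSE/(n − 2) = 94.714/20 = 4.7357.
SE(b₁) = √(MSE/Sₓₓ) = √(4.7357/84190) = 0.00750001.
df = n − 2 = 20.
t* = t_{0.005, 20} = 2.84534.
Margin = t* × SE = 2.84534 × 0.00750001 = 0.021340.
CI: 0.0372 ± 0.021340 → (0.0159, 0.0585).
With 99% confidence, each one-unit increase in fertilizer application rate is associated with a change of between 0.0159 and 0.0585 tonnes/ha in crop yield.

(0.0159, 0.0585)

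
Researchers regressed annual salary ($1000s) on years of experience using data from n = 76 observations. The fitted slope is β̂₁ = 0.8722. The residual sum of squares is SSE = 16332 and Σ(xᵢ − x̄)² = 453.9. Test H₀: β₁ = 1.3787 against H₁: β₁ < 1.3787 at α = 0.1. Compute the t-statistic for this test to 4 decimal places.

t = -0.7264

MSE = SSE/(n − 2) = 16332/74 = 220.703.
SE(β̂₁) = √(MSE/Sₓₓ) = √(220.703/453.9) = 0.697307.
t = (0.8722 − 1.3787) / 0.697307 = -0.7264.
df = n − 2 = 74.
One-sided p ≈ 0.2350, which is ≥ 0.1, so fail to reject H₀.
The data do not give significant evidence that the true slope on years of experience is below 1.3787 $1000s per unit.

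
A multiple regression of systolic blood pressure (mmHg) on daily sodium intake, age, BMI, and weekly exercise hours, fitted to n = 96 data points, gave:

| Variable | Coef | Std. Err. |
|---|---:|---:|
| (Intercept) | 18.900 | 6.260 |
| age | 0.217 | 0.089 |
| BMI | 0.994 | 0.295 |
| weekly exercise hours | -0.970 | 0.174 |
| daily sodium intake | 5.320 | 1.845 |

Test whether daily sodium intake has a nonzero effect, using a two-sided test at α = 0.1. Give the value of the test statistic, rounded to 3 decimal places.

Read off: b = 5.320, SE = 1.845 for daily sodium intake.
H₀: β₁ = 0 vs H₁: β₁ ≠ 0.
t = 5.320 / 1.845 = 2.883.
df = n − k − 1 = 96 − 4 − 1 = 91.
Two-sided p ≈ 0.0049, which is < 0.1, so reject H₀.
There is evidence that daily sodium intake is associated with systolic blood pressure, holding the other predictors fixed.

t = 2.883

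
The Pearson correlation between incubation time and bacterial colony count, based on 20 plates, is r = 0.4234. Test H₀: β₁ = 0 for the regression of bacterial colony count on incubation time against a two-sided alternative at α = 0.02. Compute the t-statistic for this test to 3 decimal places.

t = r·√(n − 2)/√(1 − r²) = 0.4234·√18/√0.820732 = 1.983.
df = n − 2 = 18.
Two-sided p ≈ 0.0629, which is ≥ 0.02, so fail to reject H₀.
The data do not give significant evidence of a linear association between incubation time and bacterial colony count.

t = 1.983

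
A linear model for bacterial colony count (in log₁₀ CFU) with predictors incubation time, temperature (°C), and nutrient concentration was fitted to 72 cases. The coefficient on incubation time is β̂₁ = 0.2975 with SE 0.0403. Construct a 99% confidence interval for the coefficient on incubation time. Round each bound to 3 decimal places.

(0.191, 0.404)

df = n − k − 1 = 72 − 3 − 1 = 68.
t* = t_{0.005, 68} = 2.650081.
Margin = t* × SE = 2.650081 × 0.0403 = 0.10680.
CI: 0.2975 ± 0.10680 → (0.191, 0.404).
With 99% confidence, each one-unit increase in incubation time is associated with a change of between 0.191 and 0.404 log₁₀ CFU in bacterial colony count, holding the other predictors fixed.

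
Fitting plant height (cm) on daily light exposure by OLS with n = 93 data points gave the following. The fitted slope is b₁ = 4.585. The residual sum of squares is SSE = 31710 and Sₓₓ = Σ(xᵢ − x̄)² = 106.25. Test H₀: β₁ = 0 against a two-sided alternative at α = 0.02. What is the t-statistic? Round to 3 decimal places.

MSE = SSE/(n − 2) = 31710/91 = 348.462.
SE(b₁) = √(MSE/Sₓₓ) = √(348.462/106.25) = 1.81098.
t = 4.585 / 1.81098 = 2.532.
df = n − 2 = 91.
Two-sided p ≈ 0.0131, which is < 0.02, so reject H₀.
There is evidence that daily light exposure is associated with plant height.

t = 2.532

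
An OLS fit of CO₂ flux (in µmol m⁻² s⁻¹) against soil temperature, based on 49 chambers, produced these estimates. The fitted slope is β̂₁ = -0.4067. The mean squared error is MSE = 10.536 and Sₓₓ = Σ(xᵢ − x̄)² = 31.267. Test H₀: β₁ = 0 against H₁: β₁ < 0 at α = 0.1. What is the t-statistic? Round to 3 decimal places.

t = -0.701

SE(β̂₁) = √(MSE/Sₓₓ) = √(10.536/31.267) = 0.58049.
t = -0.4067 / 0.58049 = -0.701.
df = n − 2 = 47.
One-sided p ≈ 0.2435, which is ≥ 0.1, so fail to reject H₀.
The data do not give significant evidence that the true slope on soil temperature is negative.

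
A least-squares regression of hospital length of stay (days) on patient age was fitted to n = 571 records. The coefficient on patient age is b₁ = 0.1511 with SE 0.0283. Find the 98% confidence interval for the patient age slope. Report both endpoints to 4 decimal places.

(0.0851, 0.2171)

df = n − 2 = 571 − 2 = 569.
t* = t_{0.01, 569} = 2.332919.
Margin = t* × SE = 2.332919 × 0.0283 = 0.066022.
CI: 0.1511 ± 0.066022 → (0.0851, 0.2171).
With 98% confidence, each one-unit increase in patient age is associated with a change of between 0.0851 and 0.2171 days in hospital length of stay.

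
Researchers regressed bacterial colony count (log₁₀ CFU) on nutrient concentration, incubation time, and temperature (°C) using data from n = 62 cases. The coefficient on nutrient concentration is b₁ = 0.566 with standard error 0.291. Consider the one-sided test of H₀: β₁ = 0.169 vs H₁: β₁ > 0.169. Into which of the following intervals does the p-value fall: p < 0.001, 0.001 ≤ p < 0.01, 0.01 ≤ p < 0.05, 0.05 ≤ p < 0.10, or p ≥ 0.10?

0.05 ≤ p < 0.10

t = (0.566 − 0.169) / 0.291 = 1.364.
df = n − k − 1 = 62 − 3 − 1 = 58.
One-sided p = P(T_{58} > t) ≈ 0.0889.
So 0.05 ≤ p < 0.10.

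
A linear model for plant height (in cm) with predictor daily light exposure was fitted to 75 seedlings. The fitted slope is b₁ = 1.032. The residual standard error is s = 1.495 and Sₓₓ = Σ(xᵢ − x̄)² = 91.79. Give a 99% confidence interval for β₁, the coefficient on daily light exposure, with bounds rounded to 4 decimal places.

SE(b₁) = s/√Sₓₓ = 1.495/√91.79 = 0.156043.
df = n − 2 = 73.
t* = t_{0.005, 73} = 2.644869.
Margin = t* × SE = 2.644869 × 0.156043 = 0.412713.
CI: 1.032 ± 0.412713 → (0.6193, 1.4447).
With 99% confidence, each one-unit increase in daily light exposure is associated with a change of between 0.6193 and 1.4447 cm in plant height.

(0.6193, 1.4447)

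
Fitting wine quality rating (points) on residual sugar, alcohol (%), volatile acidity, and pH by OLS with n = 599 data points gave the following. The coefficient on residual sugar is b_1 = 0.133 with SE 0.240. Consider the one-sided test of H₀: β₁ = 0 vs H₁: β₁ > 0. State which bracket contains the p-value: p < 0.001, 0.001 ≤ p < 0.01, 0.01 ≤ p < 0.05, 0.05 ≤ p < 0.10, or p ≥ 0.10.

t = 0.133 / 0.240 = 0.554.
df = n − k − 1 = 599 − 4 − 1 = 594.
One-sided p = P(T_{594} > t) ≈ 0.2898.
So p ≥ 0.10.

p ≥ 0.10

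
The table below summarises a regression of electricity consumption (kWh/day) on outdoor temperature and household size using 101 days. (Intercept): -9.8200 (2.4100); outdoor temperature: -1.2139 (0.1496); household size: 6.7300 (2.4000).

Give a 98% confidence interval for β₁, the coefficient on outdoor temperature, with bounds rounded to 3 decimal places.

Read off: b = -1.2139, SE = 0.1496 for outdoor temperature.
df = n − k − 1 = 101 − 2 − 1 = 98.
t* = t_{0.01, 98} = 2.365002.
Margin = t* × SE = 2.365002 × 0.1496 = 0.35380.
CI: -1.2139 ± 0.35380 → (-1.568, -0.860).

(-1.568, -0.860)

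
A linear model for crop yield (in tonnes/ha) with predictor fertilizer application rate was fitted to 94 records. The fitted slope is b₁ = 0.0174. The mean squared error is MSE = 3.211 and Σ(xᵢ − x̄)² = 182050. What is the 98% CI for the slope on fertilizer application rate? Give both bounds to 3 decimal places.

SE(b₁) = √(MSE/Sₓₓ) = √(3.211/182050) = 0.00419976.
df = n − 2 = 92.
t* = t_{0.01, 92} = 2.367566.
Margin = t* × SE = 2.367566 × 0.00419976 = 0.00994.
CI: 0.0174 ± 0.00994 → (0.007, 0.027).
With 98% confidence, each one-unit increase in fertilizer application rate is associated with a change of between 0.007 and 0.027 tonnes/ha in crop yield.

(0.007, 0.027)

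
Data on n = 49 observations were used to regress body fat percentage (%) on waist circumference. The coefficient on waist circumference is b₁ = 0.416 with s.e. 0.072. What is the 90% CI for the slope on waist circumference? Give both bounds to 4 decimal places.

(0.2952, 0.5368)

df = n − 2 = 49 − 2 = 47.
t* = t_{0.05, 47} = 1.677927.
Margin = t* × SE = 1.677927 × 0.072 = 0.120811.
CI: 0.416 ± 0.120811 → (0.2952, 0.5368).
With 90% confidence, each one-unit increase in waist circumference is associated with a change of between 0.2952 and 0.5368 % in body fat percentage.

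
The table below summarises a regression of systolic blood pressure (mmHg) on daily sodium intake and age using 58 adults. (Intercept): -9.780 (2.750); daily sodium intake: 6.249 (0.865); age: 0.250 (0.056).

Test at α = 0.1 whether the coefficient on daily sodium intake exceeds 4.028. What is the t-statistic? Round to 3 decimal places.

t = 2.568

Read off: b = 6.249, SE = 0.865 for daily sodium intake.
H₀: β₁ = 4.028 vs H₁: β₁ > 4.028.
t = (6.249 − 4.028) / 0.865 = 2.568.
df = n − k − 1 = 58 − 2 − 1 = 55.
One-sided p ≈ 0.0065, which is < 0.1, so reject H₀.
There is evidence that the true slope on daily sodium intake exceeds 4.028 mmHg per unit, holding the other predictors fixed.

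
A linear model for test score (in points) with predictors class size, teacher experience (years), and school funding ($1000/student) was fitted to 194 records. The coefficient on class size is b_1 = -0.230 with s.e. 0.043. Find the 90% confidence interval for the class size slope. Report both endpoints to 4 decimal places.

(-0.3011, -0.1589)

df = n − k − 1 = 194 − 3 − 1 = 190.
t* = t_{0.05, 190} = 1.652913.
Margin = t* × SE = 1.652913 × 0.043 = 0.071075.
CI: -0.230 ± 0.071075 → (-0.3011, -0.1589).
With 90% confidence, each one-unit increase in class size is associated with a change of between -0.3011 and -0.1589 points in test score, holding the other predictors fixed.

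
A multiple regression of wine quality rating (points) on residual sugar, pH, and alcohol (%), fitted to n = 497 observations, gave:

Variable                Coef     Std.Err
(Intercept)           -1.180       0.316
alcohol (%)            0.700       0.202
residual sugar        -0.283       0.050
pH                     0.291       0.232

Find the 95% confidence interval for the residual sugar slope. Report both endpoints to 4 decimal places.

(-0.3812, -0.1848)

Read off: b = -0.283, SE = 0.050 for residual sugar.
df = n − k − 1 = 497 − 3 − 1 = 493.
t* = t_{0.025, 493} = 1.964788.
Margin = t* × SE = 1.964788 × 0.050 = 0.098239.
CI: -0.283 ± 0.098239 → (-0.3812, -0.1848).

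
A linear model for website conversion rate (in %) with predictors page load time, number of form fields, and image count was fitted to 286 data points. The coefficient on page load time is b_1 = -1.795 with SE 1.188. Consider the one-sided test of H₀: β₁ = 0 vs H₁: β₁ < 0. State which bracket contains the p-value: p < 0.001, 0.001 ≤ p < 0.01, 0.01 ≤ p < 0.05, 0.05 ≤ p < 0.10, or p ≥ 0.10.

0.05 ≤ p < 0.10

t = -1.795 / 1.188 = -1.511.
df = n − k − 1 = 286 − 3 − 1 = 282.
One-sided p = P(T_{282} < t) ≈ 0.0660.
So 0.05 ≤ p < 0.10.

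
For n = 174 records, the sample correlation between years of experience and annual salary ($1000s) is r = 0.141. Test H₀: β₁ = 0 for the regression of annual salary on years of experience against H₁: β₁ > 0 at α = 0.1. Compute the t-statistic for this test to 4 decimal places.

t = r·√(n − 2)/√(1 − r²) = 0.141·√172/√0.980119 = 1.8679.
df = n − 2 = 172.
One-sided p ≈ 0.0317, which is < 0.1, so reject H₀.
There is evidence of a linear association between years of experience and annual salary.

t = 1.8679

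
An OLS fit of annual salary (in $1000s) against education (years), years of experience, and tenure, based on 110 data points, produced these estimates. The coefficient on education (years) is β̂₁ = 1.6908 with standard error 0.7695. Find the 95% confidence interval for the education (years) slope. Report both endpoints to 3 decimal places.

(0.165, 3.216)

df = n − k − 1 = 110 − 3 − 1 = 106.
t* = t_{0.025, 106} = 1.982597.
Margin = t* × SE = 1.982597 × 0.7695 = 1.52561.
CI: 1.6908 ± 1.52561 → (0.165, 3.216).
With 95% confidence, each one-unit increase in education (years) is associated with a change of between 0.165 and 3.216 $1000s in annual salary, holding the other predictors fixed.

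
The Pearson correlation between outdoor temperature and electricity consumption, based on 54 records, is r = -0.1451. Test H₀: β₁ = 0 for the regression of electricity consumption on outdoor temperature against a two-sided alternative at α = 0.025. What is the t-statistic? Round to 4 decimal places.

t = -1.0575

t = r·√(n − 2)/√(1 − r²) = -0.1451·√52/√0.978946 = -1.0575.
df = n − 2 = 52.
Two-sided p ≈ 0.2952, which is ≥ 0.025, so fail to reject H₀.
The data do not give significant evidence of a linear association between outdoor temperature and electricity consumption.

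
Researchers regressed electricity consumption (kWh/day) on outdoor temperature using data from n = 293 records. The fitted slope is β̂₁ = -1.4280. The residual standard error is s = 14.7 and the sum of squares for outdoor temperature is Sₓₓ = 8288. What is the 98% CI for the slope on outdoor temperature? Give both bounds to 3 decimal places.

(-1.806, -1.050)

SE(β̂₁) = s/√Sₓₓ = 14.7/√8288 = 0.16147.
df = n − 2 = 291.
t* = t_{0.01, 291} = 2.33923.
Margin = t* × SE = 2.33923 × 0.16147 = 0.37772.
CI: -1.4280 ± 0.37772 → (-1.806, -1.050).
With 98% confidence, each one-unit increase in outdoor temperature is associated with a change of between -1.806 and -1.050 kWh/day in electricity consumption.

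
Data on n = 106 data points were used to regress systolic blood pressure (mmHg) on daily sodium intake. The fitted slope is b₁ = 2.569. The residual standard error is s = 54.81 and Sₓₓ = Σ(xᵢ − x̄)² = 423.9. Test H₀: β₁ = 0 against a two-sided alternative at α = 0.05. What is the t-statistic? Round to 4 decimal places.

SE(b₁) = s/√Sₓₓ = 54.81/√423.9 = 2.66212.
t = 2.569 / 2.66212 = 0.9650.
df = n − 2 = 104.
Two-sided p ≈ 0.3368, which is ≥ 0.05, so fail to reject H₀.
The data do not give significant evidence of an association between daily sodium intake and systolic blood pressure.

t = 0.9650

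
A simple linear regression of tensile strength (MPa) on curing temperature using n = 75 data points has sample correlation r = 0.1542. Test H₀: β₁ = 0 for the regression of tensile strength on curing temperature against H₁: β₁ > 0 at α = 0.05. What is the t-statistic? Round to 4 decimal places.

t = 1.3334

t = r·√(n − 2)/√(1 − r²) = 0.1542·√73/√0.976222 = 1.3334.
df = n − 2 = 73.
One-sided p ≈ 0.0933, which is ≥ 0.05, so fail to reject H₀.
The data do not give significant evidence of a linear association between curing temperature and tensile strength.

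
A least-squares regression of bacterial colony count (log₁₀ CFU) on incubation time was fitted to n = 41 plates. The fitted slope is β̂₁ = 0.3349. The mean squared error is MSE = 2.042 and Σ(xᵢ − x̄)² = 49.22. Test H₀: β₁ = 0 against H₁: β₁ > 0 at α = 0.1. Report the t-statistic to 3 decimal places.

t = 1.644

SE(β̂₁) = √(MSE/Sₓₓ) = √(2.042/49.22) = 0.203684.
t = 0.3349 / 0.203684 = 1.644.
df = n − 2 = 39.
One-sided p ≈ 0.0541, which is < 0.1, so reject H₀.
There is evidence that the true slope on incubation time is positive.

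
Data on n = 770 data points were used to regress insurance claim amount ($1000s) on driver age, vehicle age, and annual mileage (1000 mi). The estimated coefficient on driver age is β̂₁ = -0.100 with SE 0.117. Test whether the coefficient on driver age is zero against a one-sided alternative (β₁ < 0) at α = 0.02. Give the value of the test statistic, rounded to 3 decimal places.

t = -0.855

H₀: β₁ = 0 vs H₁: β₁ < 0.
t = (β̂₁ − β₁⁰)/SE = -0.100 / 0.117 = -0.855.
df = n − k − 1 = 770 − 3 − 1 = 766.
One-sided p ≈ 0.1965, which is ≥ 0.02, so fail to reject H₀.
The data do not give significant evidence that the true slope on driver age is negative, holding the other predictors fixed.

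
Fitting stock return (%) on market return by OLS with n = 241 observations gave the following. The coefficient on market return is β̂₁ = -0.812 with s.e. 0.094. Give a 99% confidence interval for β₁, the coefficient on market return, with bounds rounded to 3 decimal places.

df = n − 2 = 241 − 2 = 239.
t* = t_{0.005, 239} = 2.596556.
Margin = t* × SE = 2.596556 × 0.094 = 0.24408.
CI: -0.812 ± 0.24408 → (-1.056, -0.568).
With 99% confidence, each one-unit increase in market return is associated with a change of between -1.056 and -0.568 % in stock return.

(-1.056, -0.568)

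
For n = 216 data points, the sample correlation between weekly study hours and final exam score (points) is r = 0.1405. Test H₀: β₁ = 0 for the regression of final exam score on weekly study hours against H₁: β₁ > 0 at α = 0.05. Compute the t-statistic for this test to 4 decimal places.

t = r·√(n − 2)/√(1 − r²) = 0.1405·√214/√0.98026 = 2.0759.
df = n − 2 = 214.
One-sided p ≈ 0.0195, which is < 0.05, so reject H₀.
There is evidence of a linear association between weekly study hours and final exam score.

t = 2.0759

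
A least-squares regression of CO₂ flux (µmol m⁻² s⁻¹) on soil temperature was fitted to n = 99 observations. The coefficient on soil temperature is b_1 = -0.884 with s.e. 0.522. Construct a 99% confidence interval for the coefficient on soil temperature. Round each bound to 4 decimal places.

(-2.2555, 0.4875)

df = n − 2 = 99 − 2 = 97.
t* = t_{0.005, 97} = 2.627468.
Margin = t* × SE = 2.627468 × 0.522 = 1.371538.
CI: -0.884 ± 1.371538 → (-2.2555, 0.4875).
With 99% confidence, each one-unit increase in soil temperature is associated with a change of between -2.2555 and 0.4875 µmol m⁻² s⁻¹ in CO₂ flux.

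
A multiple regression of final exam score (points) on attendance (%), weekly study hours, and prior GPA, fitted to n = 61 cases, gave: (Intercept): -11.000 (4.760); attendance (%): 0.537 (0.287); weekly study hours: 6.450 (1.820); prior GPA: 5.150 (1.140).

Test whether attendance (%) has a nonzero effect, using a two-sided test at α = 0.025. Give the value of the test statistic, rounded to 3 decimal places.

t = 1.871

Read off: b = 0.537, SE = 0.287 for attendance (%).
H₀: β₁ = 0 vs H₁: β₁ ≠ 0.
t = 0.537 / 0.287 = 1.871.
df = n − k − 1 = 61 − 3 − 1 = 57.
Two-sided p ≈ 0.0665, which is ≥ 0.025, so fail to reject H₀.
The data do not give significant evidence of an association between attendance (%) and final exam score, after adjusting for the other predictors.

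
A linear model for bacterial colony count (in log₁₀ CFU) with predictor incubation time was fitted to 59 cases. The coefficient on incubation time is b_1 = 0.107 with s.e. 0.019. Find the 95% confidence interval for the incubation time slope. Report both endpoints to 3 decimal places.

df = n − 2 = 59 − 2 = 57.
t* = t_{0.025, 57} = 2.002465.
Margin = t* × SE = 2.002465 × 0.019 = 0.03805.
CI: 0.107 ± 0.03805 → (0.069, 0.145).
With 95% confidence, each one-unit increase in incubation time is associated with a change of between 0.069 and 0.145 log₁₀ CFU in bacterial colony count.

(0.069, 0.145)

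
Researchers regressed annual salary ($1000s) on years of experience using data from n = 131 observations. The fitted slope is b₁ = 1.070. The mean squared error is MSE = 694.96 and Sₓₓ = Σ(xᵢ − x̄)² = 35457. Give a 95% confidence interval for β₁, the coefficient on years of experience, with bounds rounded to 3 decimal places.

(0.793, 1.347)

SE(b₁) = √(MSE/Sₓₓ) = √(694.96/35457) = 0.14.
df = n − 2 = 129.
t* = t_{0.025, 129} = 1.978524.
Margin = t* × SE = 1.978524 × 0.14 = 0.27699.
CI: 1.070 ± 0.27699 → (0.793, 1.347).
With 95% confidence, each one-unit increase in years of experience is associated with a change of between 0.793 and 1.347 $1000s in annual salary.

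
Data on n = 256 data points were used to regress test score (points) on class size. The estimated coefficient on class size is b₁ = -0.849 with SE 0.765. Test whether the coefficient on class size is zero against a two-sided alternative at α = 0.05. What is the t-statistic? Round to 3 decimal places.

t = -1.110

H₀: β₁ = 0 vs H₁: β₁ ≠ 0.
t = (b₁ − β₁⁰)/SE = -0.849 / 0.765 = -1.110.
df = n − 2 = 256 − 2 = 254.
Two-sided p ≈ 0.2681, which is ≥ 0.05, so fail to reject H₀.
The data do not give significant evidence of an association between class size and test score.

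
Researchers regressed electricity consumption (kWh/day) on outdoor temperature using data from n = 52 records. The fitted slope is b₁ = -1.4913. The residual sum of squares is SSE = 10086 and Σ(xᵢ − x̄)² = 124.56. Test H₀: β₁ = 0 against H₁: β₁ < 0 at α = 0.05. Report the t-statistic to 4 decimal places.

t = -1.1719

MSE = SSE/(n − 2) = 10086/50 = 201.72.
SE(b₁) = √(MSE/Sₓₓ) = √(201.72/124.56) = 1.27258.
t = -1.4913 / 1.27258 = -1.1719.
df = n − 2 = 50.
One-sided p ≈ 0.1234, which is ≥ 0.05, so fail to reject H₀.
The data do not give significant evidence that the true slope on outdoor temperature is negative.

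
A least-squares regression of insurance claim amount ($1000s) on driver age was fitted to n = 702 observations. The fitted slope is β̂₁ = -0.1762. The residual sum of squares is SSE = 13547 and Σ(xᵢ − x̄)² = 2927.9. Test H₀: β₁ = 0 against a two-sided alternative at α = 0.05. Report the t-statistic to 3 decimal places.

MSE = SSE/(n − 2) = 13547/700 = 19.3529.
SE(β̂₁) = √(MSE/Sₓₓ) = √(19.3529/2927.9) = 0.0813007.
t = -0.1762 / 0.0813007 = -2.167.
df = n − 2 = 700.
Two-sided p ≈ 0.0306, which is < 0.05, so reject H₀.
There is evidence that driver age is associated with insurance claim amount.

t = -2.167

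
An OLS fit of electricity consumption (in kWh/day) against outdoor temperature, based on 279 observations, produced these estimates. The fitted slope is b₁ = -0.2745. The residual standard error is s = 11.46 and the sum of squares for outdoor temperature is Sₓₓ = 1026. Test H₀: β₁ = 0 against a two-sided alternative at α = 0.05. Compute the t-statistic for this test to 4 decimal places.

SE(b₁) = s/√Sₓₓ = 11.46/√1026 = 0.357776.
t = -0.2745 / 0.357776 = -0.7672.
df = n − 2 = 277.
Two-sided p ≈ 0.4436, which is ≥ 0.05, so fail to reject H₀.
The data do not give significant evidence of an association between outdoor temperature and electricity consumption.

t = -0.7672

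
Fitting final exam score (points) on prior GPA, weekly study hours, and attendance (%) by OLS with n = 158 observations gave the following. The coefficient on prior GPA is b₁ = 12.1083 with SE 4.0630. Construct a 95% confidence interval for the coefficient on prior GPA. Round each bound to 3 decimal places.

df = n − k − 1 = 158 − 3 − 1 = 154.
t* = t_{0.025, 154} = 1.975488.
Margin = t* × SE = 1.975488 × 4.0630 = 8.02641.
CI: 12.1083 ± 8.02641 → (4.082, 20.135).
With 95% confidence, each one-unit increase in prior GPA is associated with a change of between 4.082 and 20.135 points in final exam score, holding the other predictors fixed.

(4.082, 20.135)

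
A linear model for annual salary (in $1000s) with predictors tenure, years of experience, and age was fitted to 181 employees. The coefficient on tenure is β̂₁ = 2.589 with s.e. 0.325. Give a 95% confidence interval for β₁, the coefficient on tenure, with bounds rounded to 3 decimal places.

df = n − k − 1 = 181 − 3 − 1 = 177.
t* = t_{0.025, 177} = 1.973457.
Margin = t* × SE = 1.973457 × 0.325 = 0.64137.
CI: 2.589 ± 0.64137 → (1.948, 3.230).
With 95% confidence, each one-unit increase in tenure is associated with a change of between 1.948 and 3.230 $1000s in annual salary, holding the other predictors fixed.

(1.948, 3.230)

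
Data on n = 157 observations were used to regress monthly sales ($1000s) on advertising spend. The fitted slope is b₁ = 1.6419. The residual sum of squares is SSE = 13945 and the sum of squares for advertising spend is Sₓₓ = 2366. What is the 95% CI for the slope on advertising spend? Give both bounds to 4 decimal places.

MSE = SSE/(n − 2) = 13945/155 = 89.9677.
SE(b₁) = √(MSE/Sₓₓ) = √(89.9677/2366) = 0.195001.
df = n − 2 = 155.
t* = t_{0.025, 155} = 1.975387.
Margin = t* × SE = 1.975387 × 0.195001 = 0.385202.
CI: 1.6419 ± 0.385202 → (1.2567, 2.0271).
With 95% confidence, each one-unit increase in advertising spend is associated with a change of between 1.2567 and 2.0271 $1000s in monthly sales.

(1.2567, 2.0271)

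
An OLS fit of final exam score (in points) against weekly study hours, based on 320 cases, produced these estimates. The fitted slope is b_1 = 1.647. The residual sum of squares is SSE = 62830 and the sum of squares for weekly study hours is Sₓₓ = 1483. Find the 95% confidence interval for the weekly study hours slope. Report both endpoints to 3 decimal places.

(0.929, 2.365)

MSE = SSE/(n − 2) = 62830/318 = 197.579.
SE(b_1) = √(MSE/Sₓₓ) = √(197.579/1483) = 0.365005.
df = n − 2 = 318.
t* = t_{0.025, 318} = 1.967452.
Margin = t* × SE = 1.967452 × 0.365005 = 0.71813.
CI: 1.647 ± 0.71813 → (0.929, 2.365).
With 95% confidence, each one-unit increase in weekly study hours is associated with a change of between 0.929 and 2.365 points in final exam score.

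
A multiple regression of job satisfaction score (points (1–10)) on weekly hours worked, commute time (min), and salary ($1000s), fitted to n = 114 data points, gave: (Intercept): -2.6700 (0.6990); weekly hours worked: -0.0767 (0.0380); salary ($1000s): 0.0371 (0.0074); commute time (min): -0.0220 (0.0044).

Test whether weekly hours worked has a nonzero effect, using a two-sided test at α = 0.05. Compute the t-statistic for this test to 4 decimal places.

Read off: b = -0.0767, SE = 0.0380 for weekly hours worked.
H₀: β₁ = 0 vs H₁: β₁ ≠ 0.
t = -0.0767 / 0.0380 = -2.0184.
df = n − k − 1 = 114 − 3 − 1 = 110.
Two-sided p ≈ 0.0460, which is < 0.05, so reject H₀.
There is evidence that weekly hours worked is associated with job satisfaction score, holding the other predictors fixed.

t = -2.0184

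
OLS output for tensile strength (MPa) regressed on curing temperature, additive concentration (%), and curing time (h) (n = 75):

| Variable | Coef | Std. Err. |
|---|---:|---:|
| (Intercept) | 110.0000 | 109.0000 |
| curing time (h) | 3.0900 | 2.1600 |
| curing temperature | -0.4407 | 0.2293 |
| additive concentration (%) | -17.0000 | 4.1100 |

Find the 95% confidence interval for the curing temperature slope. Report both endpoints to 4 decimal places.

Read off: b = -0.4407, SE = 0.2293 for curing temperature.
df = n − k − 1 = 75 − 3 − 1 = 71.
t* = t_{0.025, 71} = 1.993943.
Margin = t* × SE = 1.993943 × 0.2293 = 0.457211.
CI: -0.4407 ± 0.457211 → (-0.8979, 0.0165).

(-0.8979, 0.0165)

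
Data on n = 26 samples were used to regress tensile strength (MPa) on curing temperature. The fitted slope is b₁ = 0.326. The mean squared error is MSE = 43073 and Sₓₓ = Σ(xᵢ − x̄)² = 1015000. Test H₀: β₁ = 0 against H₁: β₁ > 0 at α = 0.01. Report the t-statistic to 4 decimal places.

SE(b₁) = √(MSE/Sₓₓ) = √(43073/1015000) = 0.206001.
t = 0.326 / 0.206001 = 1.5825.
df = n − 2 = 24.
One-sided p ≈ 0.0633, which is ≥ 0.01, so fail to reject H₀.
The data do not give significant evidence that the true slope on curing temperature is positive.

t = 1.5825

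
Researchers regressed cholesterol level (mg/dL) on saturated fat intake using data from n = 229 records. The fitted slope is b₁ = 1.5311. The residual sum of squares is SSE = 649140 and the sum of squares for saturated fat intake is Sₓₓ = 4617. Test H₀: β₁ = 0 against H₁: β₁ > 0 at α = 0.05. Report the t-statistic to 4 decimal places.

t = 1.9455

MSE = SSE/(n − 2) = 649140/227 = 2859.65.
SE(b₁) = √(MSE/Sₓₓ) = √(2859.65/4617) = 0.787003.
t = 1.5311 / 0.787003 = 1.9455.
df = n − 2 = 227.
One-sided p ≈ 0.0265, which is < 0.05, so reject H₀.
There is evidence that the true slope on saturated fat intake is positive.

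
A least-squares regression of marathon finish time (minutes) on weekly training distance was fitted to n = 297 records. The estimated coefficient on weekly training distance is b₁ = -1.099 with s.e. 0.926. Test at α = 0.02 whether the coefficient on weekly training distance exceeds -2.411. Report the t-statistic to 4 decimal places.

H₀: β₁ = -2.411 vs H₁: β₁ > -2.411.
t = (b₁ − β₁⁰)/SE = (-1.099 − (-2.411)) / 0.926 = 1.4168.
df = n − 2 = 297 − 2 = 295.
One-sided p ≈ 0.0788, which is ≥ 0.02, so fail to reject H₀.
The data do not give significant evidence that the true slope on weekly training distance exceeds -2.411 minutes per unit.

t = 1.4168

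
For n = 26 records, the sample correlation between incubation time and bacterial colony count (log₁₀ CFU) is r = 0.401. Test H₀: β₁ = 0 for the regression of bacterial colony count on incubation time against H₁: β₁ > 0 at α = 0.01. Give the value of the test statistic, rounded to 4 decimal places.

t = r·√(n − 2)/√(1 − r²) = 0.401·√24/√0.839199 = 2.1445.
df = n − 2 = 24.
One-sided p ≈ 0.0212, which is ≥ 0.01, so fail to reject H₀.
The data do not give significant evidence of a linear association between incubation time and bacterial colony count.

t = 2.1445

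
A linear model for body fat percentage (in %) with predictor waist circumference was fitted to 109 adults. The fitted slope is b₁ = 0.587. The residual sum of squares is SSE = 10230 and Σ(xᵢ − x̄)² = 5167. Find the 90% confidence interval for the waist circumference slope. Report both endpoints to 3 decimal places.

MSE = SSE/(n − 2) = 10230/107 = 95.6075.
SE(b₁) = √(MSE/Sₓₓ) = √(95.6075/5167) = 0.136027.
df = n − 2 = 107.
t* = t_{0.05, 107} = 1.659219.
Margin = t* × SE = 1.659219 × 0.136027 = 0.22570.
CI: 0.587 ± 0.22570 → (0.361, 0.813).
With 90% confidence, each one-unit increase in waist circumference is associated with a change of between 0.361 and 0.813 % in body fat percentage.

(0.361, 0.813)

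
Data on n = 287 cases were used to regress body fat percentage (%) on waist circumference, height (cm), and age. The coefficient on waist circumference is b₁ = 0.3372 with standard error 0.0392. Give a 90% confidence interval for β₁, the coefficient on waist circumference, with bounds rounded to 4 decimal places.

(0.2725, 0.4019)

df = n − k − 1 = 287 − 3 − 1 = 283.
t* = t_{0.05, 283} = 1.650256.
Margin = t* × SE = 1.650256 × 0.0392 = 0.064690.
CI: 0.3372 ± 0.064690 → (0.2725, 0.4019).
With 90% confidence, each one-unit increase in waist circumference is associated with a change of between 0.2725 and 0.4019 % in body fat percentage, holding the other predictors fixed.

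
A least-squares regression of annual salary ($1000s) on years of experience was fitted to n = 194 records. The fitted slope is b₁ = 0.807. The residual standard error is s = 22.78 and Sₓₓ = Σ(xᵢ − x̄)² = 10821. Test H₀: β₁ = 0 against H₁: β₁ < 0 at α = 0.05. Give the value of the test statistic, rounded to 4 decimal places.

t = 3.6851

SE(b₁) = s/√Sₓₓ = 22.78/√10821 = 0.218988.
t = 0.807 / 0.218988 = 3.6851.
df = n − 2 = 192.
One-sided p ≈ 0.9999, which is ≥ 0.05, so fail to reject H₀.
The data do not give significant evidence that the true slope on years of experience is negative.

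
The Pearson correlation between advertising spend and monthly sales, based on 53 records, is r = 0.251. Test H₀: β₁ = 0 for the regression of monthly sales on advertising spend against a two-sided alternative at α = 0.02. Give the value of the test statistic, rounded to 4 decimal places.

t = 1.8518

t = r·√(n − 2)/√(1 − r²) = 0.251·√51/√0.936999 = 1.8518.
df = n − 2 = 51.
Two-sided p ≈ 0.0699, which is ≥ 0.02, so fail to reject H₀.
The data do not give significant evidence of a linear association between advertising spend and monthly sales.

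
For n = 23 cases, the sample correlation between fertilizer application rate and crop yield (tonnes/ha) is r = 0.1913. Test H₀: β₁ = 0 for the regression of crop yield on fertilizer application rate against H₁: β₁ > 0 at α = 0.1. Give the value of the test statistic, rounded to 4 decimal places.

t = 0.8931

t = r·√(n − 2)/√(1 − r²) = 0.1913·√21/√0.963404 = 0.8931.
df = n − 2 = 21.
One-sided p ≈ 0.1910, which is ≥ 0.1, so fail to reject H₀.
The data do not give significant evidence of a linear association between fertilizer application rate and crop yield.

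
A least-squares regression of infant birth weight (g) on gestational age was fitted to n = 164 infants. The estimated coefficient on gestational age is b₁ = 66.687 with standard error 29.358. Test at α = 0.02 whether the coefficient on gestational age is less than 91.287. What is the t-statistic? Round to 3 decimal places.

t = -0.838

H₀: β₁ = 91.287 vs H₁: β₁ < 91.287.
t = (b₁ − β₁⁰)/SE = (66.687 − 91.287) / 29.358 = -0.838.
df = n − 2 = 164 − 2 = 162.
One-sided p ≈ 0.2017, which is ≥ 0.02, so fail to reject H₀.
The data do not give significant evidence that the true slope on gestational age is below 91.287 g per unit.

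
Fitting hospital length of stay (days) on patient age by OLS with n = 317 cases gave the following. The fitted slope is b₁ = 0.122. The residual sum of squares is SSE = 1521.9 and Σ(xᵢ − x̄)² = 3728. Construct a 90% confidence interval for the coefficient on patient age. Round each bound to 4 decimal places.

MSE = SSE/(n − 2) = 1521.9/315 = 4.83143.
SE(b₁) = √(MSE/Sₓₓ) = √(4.83143/3728) = 0.0359998.
df = n − 2 = 315.
t* = t_{0.05, 315} = 1.649705.
Margin = t* × SE = 1.649705 × 0.0359998 = 0.059389.
CI: 0.122 ± 0.059389 → (0.0626, 0.1814).
With 90% confidence, each one-unit increase in patient age is associated with a change of between 0.0626 and 0.1814 days in hospital length of stay.

(0.0626, 0.1814)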